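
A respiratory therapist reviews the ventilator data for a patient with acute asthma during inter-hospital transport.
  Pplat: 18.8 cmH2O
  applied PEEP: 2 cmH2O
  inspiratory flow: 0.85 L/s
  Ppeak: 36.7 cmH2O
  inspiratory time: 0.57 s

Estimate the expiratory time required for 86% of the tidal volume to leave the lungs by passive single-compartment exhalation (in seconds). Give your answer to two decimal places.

Vt = flow × Ti = 0.85 L/s × 0.57 s × 1000 mL/L = 484.5 mL.
R = (PIP − Pplat)/V̇ = (36.7 − 18.8) / 0.85 = 17.9/0.85 = 21.059 cmH2O·s/L.
C = Vt/(Pplat − PEEP) = 484.5 / (18.8 − 2) = 484.5/16.8 = 28.839 mL/cmH2O.
τ = R × C = 21.059 × 0.02884 L/cmH2O = 0.6073 s.
t = −τ·ln(1 − 0.86) = −0.6073·ln(0.14) = 1.194 s.

1.19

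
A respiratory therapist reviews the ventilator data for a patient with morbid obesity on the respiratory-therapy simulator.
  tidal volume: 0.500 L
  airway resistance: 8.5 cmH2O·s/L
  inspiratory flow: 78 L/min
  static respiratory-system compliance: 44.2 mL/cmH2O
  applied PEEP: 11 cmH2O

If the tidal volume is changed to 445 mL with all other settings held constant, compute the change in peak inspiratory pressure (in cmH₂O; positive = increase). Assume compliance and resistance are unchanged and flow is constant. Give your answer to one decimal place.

-1.2

PIP = Vt/C + R·V̇ + PEEP (constant-flow equation of motion).
Only the elastic term changes: ΔPIP = ΔVt / C = (445 − 500) / 44.2 = -1.244 cmH2O.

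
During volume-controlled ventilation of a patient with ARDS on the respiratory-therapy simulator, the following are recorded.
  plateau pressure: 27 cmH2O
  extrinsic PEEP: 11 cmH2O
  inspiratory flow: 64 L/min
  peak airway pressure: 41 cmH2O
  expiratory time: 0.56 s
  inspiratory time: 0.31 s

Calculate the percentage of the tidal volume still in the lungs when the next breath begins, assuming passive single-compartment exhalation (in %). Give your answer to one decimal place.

12.7

Flow: 64 L/min ÷ 60 = 1.0667 L/s.
Vt = flow × Ti = 1.0667 L/s × 0.31 s × 1000 mL/L = 330.68 mL.
R = (PIP − Pplat)/V̇ = (41 − 27) / 1.0667 = 14.0/1.0667 = 13.125 cmH2O·s/L.
C = Vt/(Pplat − PEEP) = 330.68 / (27 − 11) = 330.68/16.0 = 20.668 mL/cmH2O.
τ = R × C = 13.125 × 0.02067 L/cmH2O = 0.2713 s.
Fraction remaining at end-expiration = e^(−Te/τ) = e^(−0.56/0.2713) = 0.1269 → 12.69%.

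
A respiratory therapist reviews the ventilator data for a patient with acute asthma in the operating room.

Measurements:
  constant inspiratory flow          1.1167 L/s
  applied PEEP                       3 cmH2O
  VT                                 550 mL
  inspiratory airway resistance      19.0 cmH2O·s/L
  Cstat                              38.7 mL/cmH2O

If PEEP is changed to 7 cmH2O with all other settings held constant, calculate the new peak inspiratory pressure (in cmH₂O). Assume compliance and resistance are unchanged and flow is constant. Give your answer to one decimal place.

42.4

PIP = Vt/C + R·V̇ + PEEP (constant-flow equation of motion).
Only the baseline term changes: ΔPIP = ΔPEEP = 7 − 3 = 4.0 cmH2O.
Original PIP = 550/38.7 + 19.0×1.1167 + 3 = 38.429 cmH2O; new PIP = 38.429 + (4.0) = 42.429 cmH2O.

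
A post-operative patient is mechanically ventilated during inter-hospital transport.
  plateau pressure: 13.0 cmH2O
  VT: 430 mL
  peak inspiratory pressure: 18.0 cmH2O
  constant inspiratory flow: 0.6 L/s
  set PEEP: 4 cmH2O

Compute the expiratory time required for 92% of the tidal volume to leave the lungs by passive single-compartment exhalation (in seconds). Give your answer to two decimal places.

1.01

R = (PIP − Pplat)/V̇ = (18.0 − 13.0) / 0.6 = 5.0/0.6 = 8.333 cmH2O·s/L.
C = Vt/(Pplat − PEEP) = 430.0 / (13.0 − 4) = 430.0/9.0 = 47.778 mL/cmH2O.
τ = R × C = 8.333 × 0.04778 L/cmH2O = 0.3982 s.
t = −τ·ln(1 − 0.92) = −0.3982·ln(0.08) = 1.006 s.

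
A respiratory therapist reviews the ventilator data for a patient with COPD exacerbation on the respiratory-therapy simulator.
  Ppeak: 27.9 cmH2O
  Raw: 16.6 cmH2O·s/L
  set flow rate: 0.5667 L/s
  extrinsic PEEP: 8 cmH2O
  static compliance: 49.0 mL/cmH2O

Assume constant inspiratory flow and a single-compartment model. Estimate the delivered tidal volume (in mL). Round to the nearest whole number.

Equation of motion (constant flow): PIP = Vt/C + R·V̇ + PEEP.
Vt/C = PIP − R·V̇ − PEEP = 27.9 − 9.407 − 8 = 10.493 cmH2O.
Vt = C × 10.493 = 49.0 × 10.493 = 514.16 mL.

514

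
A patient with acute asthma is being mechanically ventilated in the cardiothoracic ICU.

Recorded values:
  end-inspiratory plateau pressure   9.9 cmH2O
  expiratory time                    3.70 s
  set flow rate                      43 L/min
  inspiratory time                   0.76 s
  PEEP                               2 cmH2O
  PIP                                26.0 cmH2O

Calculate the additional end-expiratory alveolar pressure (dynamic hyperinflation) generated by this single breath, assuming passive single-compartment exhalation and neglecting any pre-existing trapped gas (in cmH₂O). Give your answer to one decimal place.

0.7

Flow: 43 L/min ÷ 60 = 0.7167 L/s.
Vt = flow × Ti = 0.7167 L/s × 0.76 s × 1000 mL/L = 544.69 mL.
R = (PIP − Pplat)/V̇ = (26.0 − 9.9) / 0.7167 = 16.1/0.7167 = 22.464 cmH2O·s/L.
C = Vt/(Pplat − PEEP) = 544.69 / (9.9 − 2) = 544.69/7.9 = 68.948 mL/cmH2O.
τ = R × C = 22.464 × 0.06895 L/cmH2O = 1.549 s.
Fraction remaining = e^(−Te/τ) = e^(−3.70/1.549) = 0.09175; trapped volume = 544.69 × 0.09175 = 49.975 mL.
Additional alveolar pressure from trapping ≈ V_trapped / C = 49.975 / 68.948 = 0.7248 cmH2O.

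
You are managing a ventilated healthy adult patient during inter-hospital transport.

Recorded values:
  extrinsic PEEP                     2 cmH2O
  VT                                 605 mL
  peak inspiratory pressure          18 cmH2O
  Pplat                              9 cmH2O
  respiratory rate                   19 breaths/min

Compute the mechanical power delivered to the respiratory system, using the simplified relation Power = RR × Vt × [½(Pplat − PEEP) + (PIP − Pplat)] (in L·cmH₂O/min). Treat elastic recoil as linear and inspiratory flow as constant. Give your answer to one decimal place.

143.7

Per-breath work = Vt × [½(Pplat−PEEP) + (PIP−Pplat)] = 0.605 × [0.5×7.0 + 9.0] = 0.605 × 12.5 = 7.563 L·cmH2O.
Power = 19 × 7.563 = 143.7 L·cmH2O/min.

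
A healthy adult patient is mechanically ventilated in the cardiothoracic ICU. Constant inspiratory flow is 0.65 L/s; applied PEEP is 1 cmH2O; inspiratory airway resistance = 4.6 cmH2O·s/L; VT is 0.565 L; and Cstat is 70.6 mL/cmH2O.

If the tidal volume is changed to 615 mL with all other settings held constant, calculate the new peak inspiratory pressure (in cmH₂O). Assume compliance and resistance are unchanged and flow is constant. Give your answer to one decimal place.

PIP = Vt/C + R·V̇ + PEEP (constant-flow equation of motion).
Only the elastic term changes: ΔPIP = ΔVt / C = (615 − 565) / 70.6 = 0.7082 cmH2O.
Original PIP = 565/70.6 + 4.6×0.65 + 1 = 11.993 cmH2O; new PIP = 11.993 + (0.7082) = 12.701 cmH2O.

12.7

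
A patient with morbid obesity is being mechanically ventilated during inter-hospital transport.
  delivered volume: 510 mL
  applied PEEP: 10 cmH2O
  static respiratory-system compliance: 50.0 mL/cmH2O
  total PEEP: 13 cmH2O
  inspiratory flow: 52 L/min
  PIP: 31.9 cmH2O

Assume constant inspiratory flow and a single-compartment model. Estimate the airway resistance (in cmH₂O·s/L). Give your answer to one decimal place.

10.0

Flow: 52 L/min ÷ 60 = 0.8667 L/s.
Total PEEP = 13 cmH2O (set 10 + intrinsic 3); this is the baseline alveolar pressure.
Equation of motion (constant flow): PIP = Vt/C + R·V̇ + PEEP.
R·V̇ = PIP − Vt/C − PEEP = 31.9 − 510/50.0 − 13 = 31.9 − 10.2 − 13 = 8.7 cmH2O.
R = 8.7 / 0.8667 = 10.038 cmH2O·s/L.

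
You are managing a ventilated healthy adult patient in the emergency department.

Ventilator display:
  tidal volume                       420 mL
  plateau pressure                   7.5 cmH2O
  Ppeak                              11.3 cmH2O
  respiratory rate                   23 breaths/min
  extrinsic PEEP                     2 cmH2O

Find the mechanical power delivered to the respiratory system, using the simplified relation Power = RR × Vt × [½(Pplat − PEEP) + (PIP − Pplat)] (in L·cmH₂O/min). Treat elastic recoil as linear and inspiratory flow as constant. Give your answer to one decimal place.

Per-breath work = Vt × [½(Pplat−PEEP) + (PIP−Pplat)] = 0.420 × [0.5×5.5 + 3.8] = 0.420 × 6.55 = 2.751 L·cmH2O.
Power = 23 × 2.751 = 63.273 L·cmH2O/min.

63.3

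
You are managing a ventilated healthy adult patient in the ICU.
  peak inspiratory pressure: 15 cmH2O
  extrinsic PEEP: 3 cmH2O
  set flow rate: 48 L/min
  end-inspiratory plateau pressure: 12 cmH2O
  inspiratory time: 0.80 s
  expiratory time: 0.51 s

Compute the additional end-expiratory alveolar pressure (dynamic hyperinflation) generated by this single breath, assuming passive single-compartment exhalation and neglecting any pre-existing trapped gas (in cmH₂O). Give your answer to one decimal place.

Flow: 48 L/min ÷ 60 = 0.8 L/s.
Vt = flow × Ti = 0.8 L/s × 0.80 s × 1000 mL/L = 640.0 mL.
R = (PIP − Pplat)/V̇ = (15 − 12) / 0.8 = 3.0/0.8 = 3.75 cmH2O·s/L.
C = Vt/(Pplat − PEEP) = 640.0 / (12 − 3) = 640.0/9.0 = 71.111 mL/cmH2O.
τ = R × C = 3.75 × 0.07111 L/cmH2O = 0.2667 s.
Fraction remaining = e^(−Te/τ) = e^(−0.51/0.2667) = 0.1477; trapped volume = 640.0 × 0.1477 = 94.528 mL.
Additional alveolar pressure from trapping ≈ V_trapped / C = 94.528 / 71.111 = 1.329 cmH2O.

1.3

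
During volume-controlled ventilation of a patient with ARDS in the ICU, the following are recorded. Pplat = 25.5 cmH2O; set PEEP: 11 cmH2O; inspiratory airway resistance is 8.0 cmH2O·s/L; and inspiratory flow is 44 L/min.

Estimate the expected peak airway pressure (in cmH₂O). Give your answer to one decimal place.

31.4

Flow: 44 L/min ÷ 60 = 0.7333 L/s.
PIP = Pplat + Raw × flow = 25.5 + 8.0 × 0.7333 = 25.5 + 5.866 = 31.366 cmH2O.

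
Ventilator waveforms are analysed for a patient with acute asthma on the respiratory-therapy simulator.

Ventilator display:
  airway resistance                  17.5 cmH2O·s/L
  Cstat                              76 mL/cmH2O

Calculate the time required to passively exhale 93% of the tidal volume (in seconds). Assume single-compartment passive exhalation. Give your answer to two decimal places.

3.54

τ = R × C = 17.5 × 76 mL/cmH2O = 17.5 × 0.076 L/cmH2O = 1.33 s.
Exhaled fraction f = 1 − e^(−t/τ) → t = −τ·ln(1 − f) = −1.33·ln(0.07) = 3.537 s.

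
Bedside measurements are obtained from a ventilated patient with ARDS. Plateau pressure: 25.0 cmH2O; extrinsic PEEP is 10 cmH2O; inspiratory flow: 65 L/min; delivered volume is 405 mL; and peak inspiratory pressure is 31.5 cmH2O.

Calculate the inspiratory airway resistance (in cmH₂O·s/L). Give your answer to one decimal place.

6.0

Flow: 65 L/min ÷ 60 = 1.0833 L/s.
Raw = (PIP − Pplat) / flow = (31.5 − 25.0) / 1.0833 = 6.5 / 1.0833 = 6.0 cmH2O·s/L.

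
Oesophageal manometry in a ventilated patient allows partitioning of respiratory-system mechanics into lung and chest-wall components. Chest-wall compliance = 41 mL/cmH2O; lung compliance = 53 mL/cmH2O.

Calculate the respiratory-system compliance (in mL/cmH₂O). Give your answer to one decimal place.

Lung and chest wall are elastances in series: 1/Crs = 1/CL + 1/Ccw.
1/Crs = 1/53 + 1/41 = 0.04326.
Crs = 23.116 mL/cmH2O.

23.1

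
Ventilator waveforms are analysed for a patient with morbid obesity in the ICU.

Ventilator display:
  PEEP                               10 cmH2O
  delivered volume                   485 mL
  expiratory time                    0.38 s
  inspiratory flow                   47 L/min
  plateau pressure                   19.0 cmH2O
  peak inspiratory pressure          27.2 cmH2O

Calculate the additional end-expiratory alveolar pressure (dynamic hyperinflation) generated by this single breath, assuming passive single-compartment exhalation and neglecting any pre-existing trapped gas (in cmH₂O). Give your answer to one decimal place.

4.6

Flow: 47 L/min ÷ 60 = 0.7833 L/s.
R = (PIP − Pplat)/V̇ = (27.2 − 19.0) / 0.7833 = 8.2/0.7833 = 10.469 cmH2O·s/L.
C = Vt/(Pplat − PEEP) = 485.0 / (19.0 − 10) = 485.0/9.0 = 53.889 mL/cmH2O.
τ = R × C = 10.469 × 0.05389 L/cmH2O = 0.5642 s.
Fraction remaining = e^(−Te/τ) = e^(−0.38/0.5642) = 0.5099; trapped volume = 485.0 × 0.5099 = 247.3 mL.
Additional alveolar pressure from trapping ≈ V_trapped / C = 247.3 / 53.889 = 4.589 cmH2O.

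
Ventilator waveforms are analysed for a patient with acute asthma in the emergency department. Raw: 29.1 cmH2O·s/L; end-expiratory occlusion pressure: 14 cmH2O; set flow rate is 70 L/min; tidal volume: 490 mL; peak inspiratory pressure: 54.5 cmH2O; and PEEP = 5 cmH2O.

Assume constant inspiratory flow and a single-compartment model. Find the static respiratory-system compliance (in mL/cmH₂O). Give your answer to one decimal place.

Flow: 70 L/min ÷ 60 = 1.1667 L/s.
Total PEEP = 14 cmH2O (set 5 + intrinsic 9); this is the baseline alveolar pressure.
Equation of motion (constant flow): PIP = Vt/C + R·V̇ + PEEP.
Vt/C = PIP − R·V̇ − PEEP = 54.5 − 29.1×1.1667 − 14 = 54.5 − 33.951 − 14 = 6.549 cmH2O.
C = Vt / 6.549 = 490 / 6.549 = 74.821 mL/cmH2O.

74.8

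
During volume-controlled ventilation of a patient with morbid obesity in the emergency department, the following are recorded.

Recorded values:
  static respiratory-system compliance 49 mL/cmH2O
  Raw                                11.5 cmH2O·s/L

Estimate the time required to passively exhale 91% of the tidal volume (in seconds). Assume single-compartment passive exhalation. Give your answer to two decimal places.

1.36

τ = R × C = 11.5 × 49 mL/cmH2O = 11.5 × 0.049 L/cmH2O = 0.5635 s.
Exhaled fraction f = 1 − e^(−t/τ) → t = −τ·ln(1 − f) = −0.5635·ln(0.09) = 1.357 s.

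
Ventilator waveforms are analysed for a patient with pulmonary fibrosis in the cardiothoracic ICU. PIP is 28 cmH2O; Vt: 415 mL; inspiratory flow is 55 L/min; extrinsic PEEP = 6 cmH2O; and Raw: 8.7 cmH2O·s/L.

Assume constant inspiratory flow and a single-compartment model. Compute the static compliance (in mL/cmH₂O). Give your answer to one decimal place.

Flow: 55 L/min ÷ 60 = 0.9167 L/s.
Equation of motion (constant flow): PIP = Vt/C + R·V̇ + PEEP.
Vt/C = PIP − R·V̇ − PEEP = 28 − 8.7×0.9167 − 6 = 28 − 7.975 − 6 = 14.025 cmH2O.
C = Vt / 14.025 = 415 / 14.025 = 29.59 mL/cmH2O.

29.6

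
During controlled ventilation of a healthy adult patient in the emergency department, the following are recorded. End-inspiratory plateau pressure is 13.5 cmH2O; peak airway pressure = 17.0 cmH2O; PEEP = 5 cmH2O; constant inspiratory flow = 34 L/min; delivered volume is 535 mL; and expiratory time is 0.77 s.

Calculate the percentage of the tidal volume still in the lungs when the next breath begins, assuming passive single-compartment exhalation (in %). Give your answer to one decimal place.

13.8

Flow: 34 L/min ÷ 60 = 0.5667 L/s.
R = (PIP − Pplat)/V̇ = (17.0 − 13.5) / 0.5667 = 3.5/0.5667 = 6.176 cmH2O·s/L.
C = Vt/(Pplat − PEEP) = 535.0 / (13.5 − 5) = 535.0/8.5 = 62.941 mL/cmH2O.
τ = R × C = 6.176 × 0.06294 L/cmH2O = 0.3887 s.
Fraction remaining at end-expiration = e^(−Te/τ) = e^(−0.77/0.3887) = 0.1379 → 13.79%.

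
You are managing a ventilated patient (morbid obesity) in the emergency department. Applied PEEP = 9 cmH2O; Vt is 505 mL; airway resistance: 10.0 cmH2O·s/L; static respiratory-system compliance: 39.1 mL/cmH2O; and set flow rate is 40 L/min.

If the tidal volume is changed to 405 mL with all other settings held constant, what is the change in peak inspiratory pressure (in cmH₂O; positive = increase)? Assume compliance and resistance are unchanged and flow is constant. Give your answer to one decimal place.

PIP = Vt/C + R·V̇ + PEEP (constant-flow equation of motion).
Only the elastic term changes: ΔPIP = ΔVt / C = (405 − 505) / 39.1 = -2.558 cmH2O.

-2.6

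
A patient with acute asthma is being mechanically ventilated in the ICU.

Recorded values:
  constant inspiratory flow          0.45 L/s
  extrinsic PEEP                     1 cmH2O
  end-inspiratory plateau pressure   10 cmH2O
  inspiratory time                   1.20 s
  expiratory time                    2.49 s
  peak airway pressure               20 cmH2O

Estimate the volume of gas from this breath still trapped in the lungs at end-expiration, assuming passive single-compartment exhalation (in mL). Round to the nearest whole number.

Vt = flow × Ti = 0.45 L/s × 1.20 s × 1000 mL/L = 540.0 mL.
R = (PIP − Pplat)/V̇ = (20 − 10) / 0.45 = 10.0/0.45 = 22.222 cmH2O·s/L.
C = Vt/(Pplat − PEEP) = 540.0 / (10 − 1) = 540.0/9.0 = 60.0 mL/cmH2O.
τ = R × C = 22.222 × 0.06 L/cmH2O = 1.333 s.
Fraction remaining = e^(−Te/τ) = e^(−2.49/1.333) = 0.1544.
Trapped volume = 540.0 × 0.1544 = 83.376 mL.

83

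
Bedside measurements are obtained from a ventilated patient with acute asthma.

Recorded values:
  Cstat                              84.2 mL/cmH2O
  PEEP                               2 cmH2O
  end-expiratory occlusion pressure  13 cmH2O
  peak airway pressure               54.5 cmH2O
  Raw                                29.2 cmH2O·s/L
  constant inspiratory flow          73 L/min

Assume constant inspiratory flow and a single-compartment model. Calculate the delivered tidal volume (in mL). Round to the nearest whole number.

Flow: 73 L/min ÷ 60 = 1.2167 L/s.
Total PEEP = 13 cmH2O (set 2 + intrinsic 11); this is the baseline alveolar pressure.
Equation of motion (constant flow): PIP = Vt/C + R·V̇ + PEEP.
Vt/C = PIP − R·V̇ − PEEP = 54.5 − 35.528 − 13 = 5.972 cmH2O.
Vt = C × 5.972 = 84.2 × 5.972 = 502.84 mL.

503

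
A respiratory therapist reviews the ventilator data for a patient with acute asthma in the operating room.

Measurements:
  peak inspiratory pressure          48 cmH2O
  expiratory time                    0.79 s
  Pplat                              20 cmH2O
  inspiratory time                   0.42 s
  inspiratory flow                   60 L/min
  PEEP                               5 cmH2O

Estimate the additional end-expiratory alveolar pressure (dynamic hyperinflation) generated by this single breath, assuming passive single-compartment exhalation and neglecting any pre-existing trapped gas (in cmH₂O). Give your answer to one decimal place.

Flow: 60 L/min ÷ 60 = 1 L/s.
Vt = flow × Ti = 1 L/s × 0.42 s × 1000 mL/L = 420.0 mL.
R = (PIP − Pplat)/V̇ = (48 − 20) / 1 = 28.0/1 = 28.0 cmH2O·s/L.
C = Vt/(Pplat − PEEP) = 420.0 / (20 − 5) = 420.0/15.0 = 28.0 mL/cmH2O.
τ = R × C = 28.0 × 0.028 L/cmH2O = 0.784 s.
Fraction remaining = e^(−Te/τ) = e^(−0.79/0.784) = 0.3651; trapped volume = 420.0 × 0.3651 = 153.34 mL.
Additional alveolar pressure from trapping ≈ V_trapped / C = 153.34 / 28.0 = 5.476 cmH2O.

5.5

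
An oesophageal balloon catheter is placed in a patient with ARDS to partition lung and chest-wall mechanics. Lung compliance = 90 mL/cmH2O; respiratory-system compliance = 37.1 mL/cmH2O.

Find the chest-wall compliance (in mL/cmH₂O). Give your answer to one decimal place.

63.1

1/Ccw = 1/Crs − 1/CL.
1/Ccw = 1/37.1 − 1/90 = 0.01584.
Ccw = 63.131 mL/cmH2O.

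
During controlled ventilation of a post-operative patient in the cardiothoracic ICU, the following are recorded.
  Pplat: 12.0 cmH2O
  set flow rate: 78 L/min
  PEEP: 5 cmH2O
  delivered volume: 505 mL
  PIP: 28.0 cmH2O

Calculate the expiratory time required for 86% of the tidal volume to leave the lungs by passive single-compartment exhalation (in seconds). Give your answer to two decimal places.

1.75

Flow: 78 L/min ÷ 60 = 1.3 L/s.
R = (PIP − Pplat)/V̇ = (28.0 − 12.0) / 1.3 = 16.0/1.3 = 12.308 cmH2O·s/L.
C = Vt/(Pplat − PEEP) = 505.0 / (12.0 − 5) = 505.0/7.0 = 72.143 mL/cmH2O.
τ = R × C = 12.308 × 0.07214 L/cmH2O = 0.8879 s.
t = −τ·ln(1 − 0.86) = −0.8879·ln(0.14) = 1.746 s.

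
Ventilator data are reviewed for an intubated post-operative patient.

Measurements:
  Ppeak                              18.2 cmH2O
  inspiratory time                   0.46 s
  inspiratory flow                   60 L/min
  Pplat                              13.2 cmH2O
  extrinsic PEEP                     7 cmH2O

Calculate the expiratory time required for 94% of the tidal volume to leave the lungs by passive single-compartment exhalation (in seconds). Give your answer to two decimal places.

1.04

Flow: 60 L/min ÷ 60 = 1 L/s.
Vt = flow × Ti = 1 L/s × 0.46 s × 1000 mL/L = 460.0 mL.
R = (PIP − Pplat)/V̇ = (18.2 − 13.2) / 1 = 5.0/1 = 5.0 cmH2O·s/L.
C = Vt/(Pplat − PEEP) = 460.0 / (13.2 − 7) = 460.0/6.2 = 74.194 mL/cmH2O.
τ = R × C = 5.0 × 0.07419 L/cmH2O = 0.371 s.
t = −τ·ln(1 − 0.94) = −0.371·ln(0.06) = 1.044 s.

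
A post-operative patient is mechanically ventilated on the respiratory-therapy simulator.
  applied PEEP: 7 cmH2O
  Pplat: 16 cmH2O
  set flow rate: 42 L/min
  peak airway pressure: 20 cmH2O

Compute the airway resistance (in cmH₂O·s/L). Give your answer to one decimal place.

Flow: 42 L/min ÷ 60 = 0.7 L/s.
Raw = (PIP − Pplat) / flow = (20 − 16) / 0.7 = 4.0 / 0.7 = 5.714 cmH2O·s/L.

5.7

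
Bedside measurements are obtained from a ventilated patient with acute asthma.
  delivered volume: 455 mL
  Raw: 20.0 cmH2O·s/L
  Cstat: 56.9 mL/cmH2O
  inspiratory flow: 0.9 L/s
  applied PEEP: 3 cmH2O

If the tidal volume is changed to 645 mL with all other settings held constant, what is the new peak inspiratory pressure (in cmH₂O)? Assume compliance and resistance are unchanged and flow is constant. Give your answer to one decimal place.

PIP = Vt/C + R·V̇ + PEEP (constant-flow equation of motion).
Only the elastic term changes: ΔPIP = ΔVt / C = (645 − 455) / 56.9 = 3.339 cmH2O.
Original PIP = 455/56.9 + 20.0×0.9 + 3 = 28.996 cmH2O; new PIP = 28.996 + (3.339) = 32.335 cmH2O.

32.3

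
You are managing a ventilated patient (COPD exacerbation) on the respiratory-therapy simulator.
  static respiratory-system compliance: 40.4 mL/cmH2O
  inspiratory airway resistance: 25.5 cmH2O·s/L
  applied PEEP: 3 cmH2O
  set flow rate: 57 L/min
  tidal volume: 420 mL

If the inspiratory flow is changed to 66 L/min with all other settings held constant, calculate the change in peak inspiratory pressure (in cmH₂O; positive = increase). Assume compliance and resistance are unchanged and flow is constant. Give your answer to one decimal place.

3.8

Flow: 57 L/min ÷ 60 = 0.95 L/s.
New flow: 66 L/min ÷ 60 = 1.1 L/s.
PIP = Vt/C + R·V̇ + PEEP (constant-flow equation of motion).
Only the resistive term changes: ΔPIP = R × ΔV̇ = 25.5 × (1.1 − 0.95) = 25.5 × 0.15 = 3.825 cmH2O.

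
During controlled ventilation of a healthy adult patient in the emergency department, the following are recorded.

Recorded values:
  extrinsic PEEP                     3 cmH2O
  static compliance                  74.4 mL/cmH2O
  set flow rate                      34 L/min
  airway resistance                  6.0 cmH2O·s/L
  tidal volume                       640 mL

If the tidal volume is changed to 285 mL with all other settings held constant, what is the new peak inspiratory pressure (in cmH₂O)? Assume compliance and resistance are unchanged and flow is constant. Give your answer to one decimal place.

Flow: 34 L/min ÷ 60 = 0.5667 L/s.
PIP = Vt/C + R·V̇ + PEEP (constant-flow equation of motion).
Only the elastic term changes: ΔPIP = ΔVt / C = (285 − 640) / 74.4 = -4.772 cmH2O.
Original PIP = 640/74.4 + 6.0×0.5667 + 3 = 15.002 cmH2O; new PIP = 15.002 + (-4.772) = 10.23 cmH2O.

10.2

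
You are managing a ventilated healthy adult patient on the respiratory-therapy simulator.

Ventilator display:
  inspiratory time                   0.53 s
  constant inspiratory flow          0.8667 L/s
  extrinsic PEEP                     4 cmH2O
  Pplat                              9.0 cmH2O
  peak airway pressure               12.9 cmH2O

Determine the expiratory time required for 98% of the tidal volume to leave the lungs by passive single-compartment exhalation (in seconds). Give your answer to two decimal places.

1.62

Vt = flow × Ti = 0.8667 L/s × 0.53 s × 1000 mL/L = 459.35 mL.
R = (PIP − Pplat)/V̇ = (12.9 − 9.0) / 0.8667 = 3.9/0.8667 = 4.5 cmH2O·s/L.
C = Vt/(Pplat − PEEP) = 459.35 / (9.0 − 4) = 459.35/5.0 = 91.87 mL/cmH2O.
τ = R × C = 4.5 × 0.09187 L/cmH2O = 0.4134 s.
t = −τ·ln(1 − 0.98) = −0.4134·ln(0.02) = 1.617 s.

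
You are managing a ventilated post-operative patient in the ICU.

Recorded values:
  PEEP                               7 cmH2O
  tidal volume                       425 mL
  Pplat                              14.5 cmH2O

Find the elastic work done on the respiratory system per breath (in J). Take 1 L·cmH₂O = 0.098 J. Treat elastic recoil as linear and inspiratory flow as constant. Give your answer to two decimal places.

0.16

Elastic work ≈ ½ × (Pplat − PEEP) × Vt = 0.5 × (14.5 − 7) × 0.425 L = 0.5 × 7.5 × 0.425 = 1.594 L·cmH2O.
× 0.098 J/(L·cmH2O) → 0.1562 J.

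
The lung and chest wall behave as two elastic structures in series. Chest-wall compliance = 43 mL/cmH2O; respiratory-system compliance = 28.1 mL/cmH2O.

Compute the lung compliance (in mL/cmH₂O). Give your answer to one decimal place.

1/CL = 1/Crs − 1/Ccw.
1/CL = 1/28.1 − 1/43 = 0.01233.
CL = 81.103 mL/cmH2O.

81.1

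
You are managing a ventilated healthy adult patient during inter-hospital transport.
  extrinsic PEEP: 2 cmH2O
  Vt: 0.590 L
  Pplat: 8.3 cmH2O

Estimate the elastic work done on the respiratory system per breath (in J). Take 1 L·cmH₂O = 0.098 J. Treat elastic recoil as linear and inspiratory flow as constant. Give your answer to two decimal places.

Elastic work ≈ ½ × (Pplat − PEEP) × Vt = 0.5 × (8.3 − 2) × 0.590 L = 0.5 × 6.3 × 0.590 = 1.859 L·cmH2O.
× 0.098 J/(L·cmH2O) → 0.1822 J.

0.18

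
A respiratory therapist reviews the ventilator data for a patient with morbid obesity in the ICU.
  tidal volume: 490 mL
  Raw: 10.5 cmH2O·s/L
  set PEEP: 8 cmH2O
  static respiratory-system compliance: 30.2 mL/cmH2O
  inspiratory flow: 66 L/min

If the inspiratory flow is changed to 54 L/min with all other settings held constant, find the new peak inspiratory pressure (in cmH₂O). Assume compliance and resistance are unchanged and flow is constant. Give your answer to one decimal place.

Flow: 66 L/min ÷ 60 = 1.1 L/s.
New flow: 54 L/min ÷ 60 = 0.9 L/s.
PIP = Vt/C + R·V̇ + PEEP (constant-flow equation of motion).
Only the resistive term changes: ΔPIP = R × ΔV̇ = 10.5 × (0.9 − 1.1) = 10.5 × -0.2 = -2.1 cmH2O.
Original PIP = 490/30.2 + 10.5×1.1 + 8 = 35.775 cmH2O; new PIP = 35.775 + (-2.1) = 33.675 cmH2O.

33.7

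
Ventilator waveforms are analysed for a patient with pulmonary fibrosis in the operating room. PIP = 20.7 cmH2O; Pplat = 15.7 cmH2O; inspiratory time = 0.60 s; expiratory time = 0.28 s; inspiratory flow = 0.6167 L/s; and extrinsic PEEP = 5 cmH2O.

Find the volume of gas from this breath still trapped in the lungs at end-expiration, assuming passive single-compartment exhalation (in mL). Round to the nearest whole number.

Vt = flow × Ti = 0.6167 L/s × 0.60 s × 1000 mL/L = 370.02 mL.
R = (PIP − Pplat)/V̇ = (20.7 − 15.7) / 0.6167 = 5.0/0.6167 = 8.108 cmH2O·s/L.
C = Vt/(Pplat − PEEP) = 370.02 / (15.7 − 5) = 370.02/10.7 = 34.581 mL/cmH2O.
τ = R × C = 8.108 × 0.03458 L/cmH2O = 0.2804 s.
Fraction remaining = e^(−Te/τ) = e^(−0.28/0.2804) = 0.3684.
Trapped volume = 370.02 × 0.3684 = 136.32 mL.

136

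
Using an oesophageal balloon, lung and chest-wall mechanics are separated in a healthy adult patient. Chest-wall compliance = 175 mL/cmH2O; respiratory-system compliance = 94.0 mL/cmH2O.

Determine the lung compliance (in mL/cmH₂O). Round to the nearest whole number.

1/CL = 1/Crs − 1/Ccw.
1/CL = 1/94.0 − 1/175 = 0.004924.
CL = 203.09 mL/cmH2O.

203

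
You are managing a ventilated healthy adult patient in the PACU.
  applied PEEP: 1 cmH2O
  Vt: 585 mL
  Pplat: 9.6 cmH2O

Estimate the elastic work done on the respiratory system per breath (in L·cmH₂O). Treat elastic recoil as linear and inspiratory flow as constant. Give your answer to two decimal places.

2.52

Elastic work ≈ ½ × (Pplat − PEEP) × Vt = 0.5 × (9.6 − 1) × 0.585 L = 0.5 × 8.6 × 0.585 = 2.516 L·cmH2O.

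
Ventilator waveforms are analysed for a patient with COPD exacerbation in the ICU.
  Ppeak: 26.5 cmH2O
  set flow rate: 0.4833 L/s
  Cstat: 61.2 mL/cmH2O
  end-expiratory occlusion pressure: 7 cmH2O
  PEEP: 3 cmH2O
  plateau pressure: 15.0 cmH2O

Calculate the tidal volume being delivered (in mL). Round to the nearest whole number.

End-expiratory occlusion gives total PEEP = 7 cmH2O (intrinsic PEEP = 7 − 3 = 4). Use total PEEP for the elastic gradient.
Vt = Cstat × (Pplat − PEEPtotal) = 61.2 × (15.0 − 7) = 61.2 × 8.0 = 489.6 mL.

490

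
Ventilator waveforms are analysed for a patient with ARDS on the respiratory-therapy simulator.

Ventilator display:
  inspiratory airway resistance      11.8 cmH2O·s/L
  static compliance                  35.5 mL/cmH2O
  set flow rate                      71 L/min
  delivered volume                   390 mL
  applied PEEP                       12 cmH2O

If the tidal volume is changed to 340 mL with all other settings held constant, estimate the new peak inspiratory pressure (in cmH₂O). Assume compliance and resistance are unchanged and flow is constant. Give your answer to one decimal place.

35.5

Flow: 71 L/min ÷ 60 = 1.1833 L/s.
PIP = Vt/C + R·V̇ + PEEP (constant-flow equation of motion).
Only the elastic term changes: ΔPIP = ΔVt / C = (340 − 390) / 35.5 = -1.408 cmH2O.
Original PIP = 390/35.5 + 11.8×1.1833 + 12 = 36.949 cmH2O; new PIP = 36.949 + (-1.408) = 35.541 cmH2O.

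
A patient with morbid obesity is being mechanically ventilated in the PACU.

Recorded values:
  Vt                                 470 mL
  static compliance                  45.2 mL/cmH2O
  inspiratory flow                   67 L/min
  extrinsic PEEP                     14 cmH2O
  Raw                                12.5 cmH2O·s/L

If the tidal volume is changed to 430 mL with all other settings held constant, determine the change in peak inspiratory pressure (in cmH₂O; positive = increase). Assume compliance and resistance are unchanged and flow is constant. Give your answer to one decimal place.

-0.9

PIP = Vt/C + R·V̇ + PEEP (constant-flow equation of motion).
Only the elastic term changes: ΔPIP = ΔVt / C = (430 − 470) / 45.2 = -0.885 cmH2O.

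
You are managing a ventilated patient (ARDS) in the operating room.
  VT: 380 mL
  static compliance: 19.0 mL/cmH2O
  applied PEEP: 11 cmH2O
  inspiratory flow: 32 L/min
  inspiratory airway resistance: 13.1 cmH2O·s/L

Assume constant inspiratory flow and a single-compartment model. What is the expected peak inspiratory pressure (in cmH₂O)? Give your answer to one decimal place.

Flow: 32 L/min ÷ 60 = 0.5333 L/s.
Equation of motion (constant flow): PIP = Vt/C + R·V̇ + PEEP.
PIP = 380/19.0 + 13.1×0.5333 + 11 = 20.0 + 6.986 + 11 = 37.986 cmH2O.

38.0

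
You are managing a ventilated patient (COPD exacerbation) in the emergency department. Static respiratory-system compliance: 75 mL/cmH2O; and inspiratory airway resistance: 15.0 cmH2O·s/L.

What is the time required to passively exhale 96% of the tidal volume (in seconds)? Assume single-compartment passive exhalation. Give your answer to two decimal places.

3.62

τ = R × C = 15.0 × 75 mL/cmH2O = 15.0 × 0.075 L/cmH2O = 1.125 s.
Exhaled fraction f = 1 − e^(−t/τ) → t = −τ·ln(1 − f) = −1.125·ln(0.04) = 3.621 s.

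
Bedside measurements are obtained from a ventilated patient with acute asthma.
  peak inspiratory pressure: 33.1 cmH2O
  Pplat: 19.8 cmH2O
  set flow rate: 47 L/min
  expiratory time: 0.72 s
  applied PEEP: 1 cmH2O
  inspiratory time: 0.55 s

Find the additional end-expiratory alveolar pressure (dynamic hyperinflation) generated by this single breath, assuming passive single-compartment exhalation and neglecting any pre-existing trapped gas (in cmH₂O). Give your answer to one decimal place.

3.0

Flow: 47 L/min ÷ 60 = 0.7833 L/s.
Vt = flow × Ti = 0.7833 L/s × 0.55 s × 1000 mL/L = 430.82 mL.
R = (PIP − Pplat)/V̇ = (33.1 − 19.8) / 0.7833 = 13.3/0.7833 = 16.979 cmH2O·s/L.
C = Vt/(Pplat − PEEP) = 430.82 / (19.8 − 1) = 430.82/18.8 = 22.916 mL/cmH2O.
τ = R × C = 16.979 × 0.02292 L/cmH2O = 0.3892 s.
Fraction remaining = e^(−Te/τ) = e^(−0.72/0.3892) = 0.1572; trapped volume = 430.82 × 0.1572 = 67.725 mL.
Additional alveolar pressure from trapping ≈ V_trapped / C = 67.725 / 22.916 = 2.955 cmH2O.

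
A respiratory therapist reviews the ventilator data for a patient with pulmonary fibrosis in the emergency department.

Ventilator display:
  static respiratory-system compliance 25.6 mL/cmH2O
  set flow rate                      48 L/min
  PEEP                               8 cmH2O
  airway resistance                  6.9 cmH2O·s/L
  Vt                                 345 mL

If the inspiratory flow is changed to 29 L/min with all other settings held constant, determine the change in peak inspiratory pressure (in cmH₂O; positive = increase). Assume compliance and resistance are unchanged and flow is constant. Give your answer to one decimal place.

Flow: 48 L/min ÷ 60 = 0.8 L/s.
New flow: 29 L/min ÷ 60 = 0.4833 L/s.
PIP = Vt/C + R·V̇ + PEEP (constant-flow equation of motion).
Only the resistive term changes: ΔPIP = R × ΔV̇ = 6.9 × (0.4833 − 0.8) = 6.9 × -0.3167 = -2.185 cmH2O.

-2.2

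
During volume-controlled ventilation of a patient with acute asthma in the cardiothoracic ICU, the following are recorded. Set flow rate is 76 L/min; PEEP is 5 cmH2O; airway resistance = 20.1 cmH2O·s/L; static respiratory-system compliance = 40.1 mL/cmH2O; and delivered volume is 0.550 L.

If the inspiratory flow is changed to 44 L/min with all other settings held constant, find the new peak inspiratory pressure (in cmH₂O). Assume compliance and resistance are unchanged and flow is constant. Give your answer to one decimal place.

33.5

Flow: 76 L/min ÷ 60 = 1.2667 L/s.
New flow: 44 L/min ÷ 60 = 0.7333 L/s.
PIP = Vt/C + R·V̇ + PEEP (constant-flow equation of motion).
Only the resistive term changes: ΔPIP = R × ΔV̇ = 20.1 × (0.7333 − 1.2667) = 20.1 × -0.5334 = -10.721 cmH2O.
Original PIP = 550/40.1 + 20.1×1.2667 + 5 = 44.176 cmH2O; new PIP = 44.176 + (-10.721) = 33.455 cmH2O.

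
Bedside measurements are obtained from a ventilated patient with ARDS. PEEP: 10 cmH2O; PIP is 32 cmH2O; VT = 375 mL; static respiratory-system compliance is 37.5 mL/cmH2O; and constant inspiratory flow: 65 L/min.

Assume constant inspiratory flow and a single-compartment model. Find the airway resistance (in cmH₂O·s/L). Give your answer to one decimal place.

Flow: 65 L/min ÷ 60 = 1.0833 L/s.
Equation of motion (constant flow): PIP = Vt/C + R·V̇ + PEEP.
R·V̇ = PIP − Vt/C − PEEP = 32 − 375/37.5 − 10 = 32 − 10.0 − 10 = 12.0 cmH2O.
R = 12.0 / 1.0833 = 11.077 cmH2O·s/L.

11.1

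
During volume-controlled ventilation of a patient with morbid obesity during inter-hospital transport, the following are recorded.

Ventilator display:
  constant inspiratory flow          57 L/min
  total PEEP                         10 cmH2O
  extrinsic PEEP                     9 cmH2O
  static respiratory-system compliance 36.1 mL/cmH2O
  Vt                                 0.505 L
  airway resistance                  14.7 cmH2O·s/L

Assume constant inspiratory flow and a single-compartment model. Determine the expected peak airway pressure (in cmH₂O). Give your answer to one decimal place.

Flow: 57 L/min ÷ 60 = 0.95 L/s.
Total PEEP = 10 cmH2O (set 9 + intrinsic 1); this is the baseline alveolar pressure.
Equation of motion (constant flow): PIP = Vt/C + R·V̇ + PEEP.
PIP = 505/36.1 + 14.7×0.95 + 10 = 13.989 + 13.965 + 10 = 37.954 cmH2O.

38.0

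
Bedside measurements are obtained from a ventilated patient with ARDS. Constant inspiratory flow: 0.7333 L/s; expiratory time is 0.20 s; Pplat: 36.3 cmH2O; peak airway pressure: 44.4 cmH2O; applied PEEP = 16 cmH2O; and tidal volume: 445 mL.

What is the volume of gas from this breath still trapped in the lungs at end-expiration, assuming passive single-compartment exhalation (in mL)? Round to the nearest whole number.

195

R = (PIP − Pplat)/V̇ = (44.4 − 36.3) / 0.7333 = 8.1/0.7333 = 11.046 cmH2O·s/L.
C = Vt/(Pplat − PEEP) = 445.0 / (36.3 − 16) = 445.0/20.3 = 21.921 mL/cmH2O.
τ = R × C = 11.046 × 0.02192 L/cmH2O = 0.2421 s.
Fraction remaining = e^(−Te/τ) = e^(−0.20/0.2421) = 0.4378.
Trapped volume = 445.0 × 0.4378 = 194.82 mL.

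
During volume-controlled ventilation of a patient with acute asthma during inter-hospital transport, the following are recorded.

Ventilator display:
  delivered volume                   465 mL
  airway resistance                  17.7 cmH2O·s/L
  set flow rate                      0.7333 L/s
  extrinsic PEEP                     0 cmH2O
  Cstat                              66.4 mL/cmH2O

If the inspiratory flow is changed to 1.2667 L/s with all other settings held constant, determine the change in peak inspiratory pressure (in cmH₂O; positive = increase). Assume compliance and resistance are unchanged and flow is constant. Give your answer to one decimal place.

9.4

PIP = Vt/C + R·V̇ + PEEP (constant-flow equation of motion).
Only the resistive term changes: ΔPIP = R × ΔV̇ = 17.7 × (1.2667 − 0.7333) = 17.7 × 0.5334 = 9.441 cmH2O.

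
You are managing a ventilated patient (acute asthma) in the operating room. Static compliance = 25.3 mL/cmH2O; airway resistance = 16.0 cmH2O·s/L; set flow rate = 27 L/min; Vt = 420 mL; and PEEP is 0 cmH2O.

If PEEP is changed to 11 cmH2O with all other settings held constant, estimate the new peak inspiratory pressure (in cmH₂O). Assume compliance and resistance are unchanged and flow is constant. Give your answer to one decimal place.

Flow: 27 L/min ÷ 60 = 0.45 L/s.
PIP = Vt/C + R·V̇ + PEEP (constant-flow equation of motion).
Only the baseline term changes: ΔPIP = ΔPEEP = 11 − 0 = 11.0 cmH2O.
Original PIP = 420/25.3 + 16.0×0.45 + 0 = 23.801 cmH2O; new PIP = 23.801 + (11.0) = 34.801 cmH2O.

34.8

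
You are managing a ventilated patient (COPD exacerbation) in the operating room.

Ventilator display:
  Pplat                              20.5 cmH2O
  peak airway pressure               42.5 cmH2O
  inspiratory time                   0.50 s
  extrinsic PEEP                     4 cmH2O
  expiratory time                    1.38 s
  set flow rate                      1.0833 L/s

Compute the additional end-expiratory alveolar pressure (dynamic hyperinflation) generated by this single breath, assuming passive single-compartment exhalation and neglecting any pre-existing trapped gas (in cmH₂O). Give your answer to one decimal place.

Vt = flow × Ti = 1.0833 L/s × 0.50 s × 1000 mL/L = 541.65 mL.
R = (PIP − Pplat)/V̇ = (42.5 − 20.5) / 1.0833 = 22.0/1.0833 = 20.308 cmH2O·s/L.
C = Vt/(Pplat − PEEP) = 541.65 / (20.5 − 4) = 541.65/16.5 = 32.827 mL/cmH2O.
τ = R × C = 20.308 × 0.03283 L/cmH2O = 0.6667 s.
Fraction remaining = e^(−Te/τ) = e^(−1.38/0.6667) = 0.1262; trapped volume = 541.65 × 0.1262 = 68.356 mL.
Additional alveolar pressure from trapping ≈ V_trapped / C = 68.356 / 32.827 = 2.082 cmH2O.

2.1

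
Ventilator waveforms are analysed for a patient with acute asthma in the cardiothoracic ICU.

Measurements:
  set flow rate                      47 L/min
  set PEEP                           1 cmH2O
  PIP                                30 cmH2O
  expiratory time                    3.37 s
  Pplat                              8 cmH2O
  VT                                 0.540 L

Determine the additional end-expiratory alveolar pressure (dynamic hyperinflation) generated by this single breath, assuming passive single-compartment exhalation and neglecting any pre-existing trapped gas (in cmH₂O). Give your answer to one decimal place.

Flow: 47 L/min ÷ 60 = 0.7833 L/s.
R = (PIP − Pplat)/V̇ = (30 − 8) / 0.7833 = 22.0/0.7833 = 28.086 cmH2O·s/L.
C = Vt/(Pplat − PEEP) = 540.0 / (8 − 1) = 540.0/7.0 = 77.143 mL/cmH2O.
τ = R × C = 28.086 × 0.07714 L/cmH2O = 2.167 s.
Fraction remaining = e^(−Te/τ) = e^(−3.37/2.167) = 0.2112; trapped volume = 540.0 × 0.2112 = 114.05 mL.
Additional alveolar pressure from trapping ≈ V_trapped / C = 114.05 / 77.143 = 1.478 cmH2O.

1.5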